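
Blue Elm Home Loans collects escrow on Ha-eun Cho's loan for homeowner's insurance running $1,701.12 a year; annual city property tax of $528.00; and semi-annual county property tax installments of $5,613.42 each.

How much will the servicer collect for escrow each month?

$1,121.33

Homeowner's insurance = $1,701.12 per year
City property tax = $528.00 per year
County property tax = $5,613.42 × 2 = $11,226.84 per year
Total per year = $13,455.96
Monthly = $13,455.96 / 12 = $1,121.33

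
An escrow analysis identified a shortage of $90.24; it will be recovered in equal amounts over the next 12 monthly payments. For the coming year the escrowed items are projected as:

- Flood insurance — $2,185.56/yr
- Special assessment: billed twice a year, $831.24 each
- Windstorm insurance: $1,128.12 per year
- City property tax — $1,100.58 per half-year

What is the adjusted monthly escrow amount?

$605.63

Flood insurance = $2,185.56 per year
Special assessment = $831.24 × 2 = $1,662.48 per year
Windstorm insurance = $1,128.12 per year
City property tax = $1,100.58 × 2 = $2,201.16 per year
Yearly total = $2,185.56 + $1,662.48 + $1,128.12 + $2,201.16 = $7,177.32
Monthly escrow = $7,177.32 ÷ 12 = $598.11
Shortage per month = $90.24 ÷ 12 = $7.52
New monthly escrow = $598.11 + $7.52 = $605.63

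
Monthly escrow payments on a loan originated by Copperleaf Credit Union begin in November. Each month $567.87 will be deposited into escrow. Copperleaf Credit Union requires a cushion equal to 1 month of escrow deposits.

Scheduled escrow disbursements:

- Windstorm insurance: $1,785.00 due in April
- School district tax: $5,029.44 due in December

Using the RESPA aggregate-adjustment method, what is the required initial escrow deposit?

$4,461.57

Cushion = 1 × $567.87 = $567.87
Trial balance (start $0, +$567.87 each month, − disbursements):
  Nov: +$567.87 → $567.87
  Dec: +$567.87 − $5,029.44 → -$3,893.70
  Jan: +$567.87 → -$3,325.83
  Feb: +$567.87 → -$2,757.96
  Mar: +$567.87 → -$2,190.09
  Apr: +$567.87 − $1,785.00 → -$3,407.22
  May: +$567.87 → -$2,839.35
  Jun: +$567.87 → -$2,271.48
  Jul: +$567.87 → -$1,703.61
  Aug: +$567.87 → -$1,135.74
  Sep: +$567.87 → -$567.87
  Oct: +$567.87 → $0.00
Lowest trial balance = -$3,893.70 (Dec)
Initial deposit = cushion − low point = $567.87 − (-$3,893.70) = $4,461.57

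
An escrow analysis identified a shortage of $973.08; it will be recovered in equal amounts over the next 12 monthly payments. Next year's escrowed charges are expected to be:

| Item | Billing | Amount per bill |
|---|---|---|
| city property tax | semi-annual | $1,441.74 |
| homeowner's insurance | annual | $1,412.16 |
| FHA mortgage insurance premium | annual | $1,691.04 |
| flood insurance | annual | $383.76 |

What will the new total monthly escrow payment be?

City property tax — $1,441.74 × 2 = $2,883.48 per year
Homeowner's insurance — $1,412.16 per year
FHA mortgage insurance premium — $1,691.04 per year
Flood insurance — $383.76 per year
Total per year = $2,883.48 + $1,412.16 + $1,691.04 + $383.76 = $6,370.44
Monthly escrow = $6,370.44 ÷ 12 = $530.87
Shortage per month = $973.08 / 12 = $81.09
Adjusted monthly = $530.87 + $81.09 = $611.96

$611.96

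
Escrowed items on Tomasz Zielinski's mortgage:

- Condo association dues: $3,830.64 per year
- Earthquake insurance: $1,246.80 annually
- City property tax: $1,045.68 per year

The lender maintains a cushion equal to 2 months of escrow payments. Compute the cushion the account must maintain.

Condo association dues — $3,830.64 annually
Earthquake insurance — $1,246.80 annually
City property tax — $1,045.68 annually
Total per year = $6,123.12
Monthly = $6,123.12 / 12 = $510.26
Reserve = 2 × $510.26 = $1,020.52

$1,020.52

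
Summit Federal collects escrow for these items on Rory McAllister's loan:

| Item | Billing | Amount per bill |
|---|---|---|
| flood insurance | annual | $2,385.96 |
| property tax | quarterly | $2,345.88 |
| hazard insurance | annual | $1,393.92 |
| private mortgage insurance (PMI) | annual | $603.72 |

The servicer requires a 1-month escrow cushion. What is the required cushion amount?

Flood insurance — $2,385.96 per year
Property tax — $2,345.88 × 4 = $9,383.52 per year
Hazard insurance — $1,393.92 per year
Private mortgage insurance (PMI) — $603.72 per year
Total per year = $2,385.96 + $9,383.52 + $1,393.92 + $603.72 = $13,767.12
Per month = $13,767.12 / 12 = $1,147.26
Required cushion = 1 × $1,147.26 = $1,147.26

$1,147.26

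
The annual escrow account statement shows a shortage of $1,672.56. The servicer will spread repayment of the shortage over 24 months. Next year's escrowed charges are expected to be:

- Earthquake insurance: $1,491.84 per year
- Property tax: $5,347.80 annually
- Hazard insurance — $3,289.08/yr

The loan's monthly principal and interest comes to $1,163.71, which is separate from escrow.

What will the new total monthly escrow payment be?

$913.75

Earthquake insurance: $1,491.84
Property tax: $5,347.80
Hazard insurance: $3,289.08
Total annual escrow = $1,491.84 + $5,347.80 + $3,289.08 = $10,128.72
Monthly escrow = $10,128.72 ÷ 12 = $844.06
Shortage per month = $1,672.56 / 24 = $69.69
New monthly escrow = $844.06 + $69.69 = $913.75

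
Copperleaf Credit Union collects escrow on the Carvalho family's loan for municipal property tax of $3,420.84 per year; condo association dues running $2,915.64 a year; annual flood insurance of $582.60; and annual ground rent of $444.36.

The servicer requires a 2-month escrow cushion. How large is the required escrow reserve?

Municipal property tax: $3,420.84
Condo association dues: $2,915.64
Flood insurance: $582.60
Ground rent: $444.36
Annual escrow total = $3,420.84 + $2,915.64 + $582.60 + $444.36 = $7,363.44
Monthly = $7,363.44 ÷ 12 = $613.62
Reserve = 2 × $613.62 = $1,227.24

$1,227.24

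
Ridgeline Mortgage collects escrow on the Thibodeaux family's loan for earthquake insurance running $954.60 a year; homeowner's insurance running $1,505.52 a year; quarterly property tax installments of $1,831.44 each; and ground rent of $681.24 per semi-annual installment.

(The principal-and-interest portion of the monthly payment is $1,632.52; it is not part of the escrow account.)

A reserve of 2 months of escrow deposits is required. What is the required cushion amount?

$1,858.06

Earthquake insurance: $954.60 per year
Homeowner's insurance: $1,505.52 per year
Property tax: $1,831.44 × 4 = $7,325.76 per year
Ground rent: $681.24 × 2 = $1,362.48 per year
Annual escrow total = $11,148.36
Base monthly escrow = $11,148.36 / 12 = $929.03
Required cushion = 2 × $929.03 = $1,858.06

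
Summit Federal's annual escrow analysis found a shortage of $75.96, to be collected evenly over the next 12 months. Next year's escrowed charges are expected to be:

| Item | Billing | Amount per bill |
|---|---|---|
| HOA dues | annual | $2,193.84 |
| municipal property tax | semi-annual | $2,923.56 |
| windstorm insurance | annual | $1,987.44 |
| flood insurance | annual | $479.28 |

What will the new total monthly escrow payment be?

$881.97

HOA dues = $2,193.84 annually
Municipal property tax = $2,923.56 × 2 = $5,847.12 annually
Windstorm insurance = $1,987.44 annually
Flood insurance = $479.28 annually
Yearly total = $2,193.84 + $5,847.12 + $1,987.44 + $479.28 = $10,507.68
Per month = $10,507.68 / 12 = $875.64
Shortage spread = $75.96 ÷ 12 = $6.33/mo
Adjusted monthly = $875.64 + $6.33 = $881.97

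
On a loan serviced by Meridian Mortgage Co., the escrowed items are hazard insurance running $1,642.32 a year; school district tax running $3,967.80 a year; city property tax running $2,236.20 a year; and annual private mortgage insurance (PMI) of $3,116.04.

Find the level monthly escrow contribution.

Hazard insurance — $1,642.32
School district tax — $3,967.80
City property tax — $2,236.20
Private mortgage insurance (PMI) — $3,116.04
Total per year = $10,962.36
Per month = $10,962.36 ÷ 12 = $913.53

$913.53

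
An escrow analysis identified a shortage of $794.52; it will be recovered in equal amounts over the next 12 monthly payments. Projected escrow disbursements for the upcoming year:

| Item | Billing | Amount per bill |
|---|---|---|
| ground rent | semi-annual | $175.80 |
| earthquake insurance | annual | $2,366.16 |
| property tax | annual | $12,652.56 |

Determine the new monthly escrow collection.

$1,347.07

Ground rent = $175.80 × 2 = $351.60 annually
Earthquake insurance = $2,366.16 annually
Property tax = $12,652.56 annually
Annual escrow total = $15,370.32
Base monthly escrow = $15,370.32 / 12 = $1,280.86
Monthly shortage recovery: $794.52 ÷ 12 = $66.21
New monthly escrow = $1,280.86 + $66.21 = $1,347.07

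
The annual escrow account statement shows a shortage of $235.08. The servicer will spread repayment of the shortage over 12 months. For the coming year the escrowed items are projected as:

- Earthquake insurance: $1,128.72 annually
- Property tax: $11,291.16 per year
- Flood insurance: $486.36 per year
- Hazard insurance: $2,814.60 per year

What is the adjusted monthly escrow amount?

Earthquake insurance: $1,128.72
Property tax: $11,291.16
Flood insurance: $486.36
Hazard insurance: $2,814.60
Yearly total = $15,720.84
Per month = $15,720.84 / 12 = $1,310.07
Shortage per month = $235.08 / 12 = $19.59
Adjusted monthly = $1,310.07 + $19.59 = $1,329.66

$1,329.66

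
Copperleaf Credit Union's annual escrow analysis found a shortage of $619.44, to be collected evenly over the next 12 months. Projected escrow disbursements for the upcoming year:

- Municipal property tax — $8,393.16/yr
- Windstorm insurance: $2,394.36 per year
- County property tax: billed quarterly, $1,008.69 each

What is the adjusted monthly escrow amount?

$1,286.81

Municipal property tax = $8,393.16 per year
Windstorm insurance = $2,394.36 per year
County property tax = $1,008.69 × 4 = $4,034.76 per year
Combined annual = $14,822.28
Monthly = $14,822.28 ÷ 12 = $1,235.19
Monthly shortage recovery: $619.44 / 12 = $51.62
New monthly escrow = $1,235.19 + $51.62 = $1,286.81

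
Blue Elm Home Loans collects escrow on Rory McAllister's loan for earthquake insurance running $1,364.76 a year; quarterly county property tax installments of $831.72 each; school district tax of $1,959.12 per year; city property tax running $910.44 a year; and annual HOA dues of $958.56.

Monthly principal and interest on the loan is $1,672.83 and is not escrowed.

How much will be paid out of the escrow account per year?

Earthquake insurance = $1,364.76 annually
County property tax = $831.72 × 4 = $3,326.88 annually
School district tax = $1,959.12 annually
City property tax = $910.44 annually
HOA dues = $958.56 annually
Combined annual = $1,364.76 + $3,326.88 + $1,959.12 + $910.44 + $958.56 = $8,519.76

$8,519.76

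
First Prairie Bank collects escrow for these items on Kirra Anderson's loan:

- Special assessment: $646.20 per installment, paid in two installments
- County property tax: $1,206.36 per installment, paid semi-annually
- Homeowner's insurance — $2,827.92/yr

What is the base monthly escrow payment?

Special assessment: $646.20 × 2 = $1,292.40 per year
County property tax: $1,206.36 × 2 = $2,412.72 per year
Homeowner's insurance: $2,827.92 per year
Total per year = $6,533.04
Per month = $6,533.04 ÷ 12 = $544.42

$544.42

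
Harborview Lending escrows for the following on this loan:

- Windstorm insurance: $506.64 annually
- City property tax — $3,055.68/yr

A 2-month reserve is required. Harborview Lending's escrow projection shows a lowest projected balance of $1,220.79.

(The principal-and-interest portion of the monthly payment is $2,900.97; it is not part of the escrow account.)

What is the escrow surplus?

Windstorm insurance — $506.64 annually
City property tax — $3,055.68 annually
Total annual escrow = $506.64 + $3,055.68 = $3,562.32
Monthly escrow = $3,562.32 ÷ 12 = $296.86
Cushion = 2 × $296.86 = $593.72
Surplus = $1,220.79 − $593.72 = $627.07

$627.07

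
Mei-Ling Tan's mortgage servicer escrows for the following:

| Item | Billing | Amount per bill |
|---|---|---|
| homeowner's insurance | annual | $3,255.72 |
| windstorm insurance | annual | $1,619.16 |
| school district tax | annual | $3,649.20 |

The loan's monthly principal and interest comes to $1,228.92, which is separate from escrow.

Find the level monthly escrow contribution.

Homeowner's insurance = $3,255.72/yr
Windstorm insurance = $1,619.16/yr
School district tax = $3,649.20/yr
Total per year = $3,255.72 + $1,619.16 + $3,649.20 = $8,524.08
Monthly escrow = $8,524.08 / 12 = $710.34

$710.34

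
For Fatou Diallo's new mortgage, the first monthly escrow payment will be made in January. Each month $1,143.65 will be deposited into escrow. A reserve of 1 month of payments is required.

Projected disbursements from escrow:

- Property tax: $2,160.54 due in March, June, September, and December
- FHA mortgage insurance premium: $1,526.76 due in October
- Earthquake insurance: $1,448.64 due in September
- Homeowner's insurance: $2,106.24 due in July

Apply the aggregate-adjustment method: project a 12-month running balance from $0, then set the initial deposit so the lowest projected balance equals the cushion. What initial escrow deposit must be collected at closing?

Cushion = 1 × $1,143.65 = $1,143.65
Trial balance (start $0, +$1,143.65 each month, − disbursements):
  Jan: +$1,143.65 → $1,143.65
  Feb: +$1,143.65 → $2,287.30
  Mar: +$1,143.65 − $2,160.54 → $1,270.41
  Apr: +$1,143.65 → $2,414.06
  May: +$1,143.65 → $3,557.71
  Jun: +$1,143.65 − $2,160.54 → $2,540.82
  Jul: +$1,143.65 − $2,106.24 → $1,578.23
  Aug: +$1,143.65 → $2,721.88
  Sep: +$1,143.65 − $3,609.18 → $256.35
  Oct: +$1,143.65 − $1,526.76 → -$126.76
  Nov: +$1,143.65 → $1,016.89
  Dec: +$1,143.65 − $2,160.54 → $0.00
Lowest trial balance = -$126.76 (Oct)
Initial deposit = cushion − low point = $1,143.65 − (-$126.76) = $1,270.41

$1,270.41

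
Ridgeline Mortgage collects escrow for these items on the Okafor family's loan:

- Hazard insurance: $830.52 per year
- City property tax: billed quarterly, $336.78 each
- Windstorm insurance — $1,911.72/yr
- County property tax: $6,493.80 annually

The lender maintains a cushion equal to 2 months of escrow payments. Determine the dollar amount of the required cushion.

$1,763.86

Hazard insurance: $830.52/yr
City property tax: $336.78 × 4 = $1,347.12/yr
Windstorm insurance: $1,911.72/yr
County property tax: $6,493.80/yr
Total annual escrow = $830.52 + $1,347.12 + $1,911.72 + $6,493.80 = $10,583.16
Per month = $10,583.16 ÷ 12 = $881.93
Reserve = 2 × $881.93 = $1,763.86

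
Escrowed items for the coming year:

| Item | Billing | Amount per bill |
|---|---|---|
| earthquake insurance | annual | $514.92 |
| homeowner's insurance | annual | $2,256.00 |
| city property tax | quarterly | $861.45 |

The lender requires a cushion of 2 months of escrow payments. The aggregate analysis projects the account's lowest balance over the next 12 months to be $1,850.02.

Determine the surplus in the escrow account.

Earthquake insurance: $514.92/yr
Homeowner's insurance: $2,256.00/yr
City property tax: $861.45 × 4 = $3,445.80/yr
Annual escrow total = $6,216.72
Monthly = $6,216.72 / 12 = $518.06
Required cushion = 2 × $518.06 = $1,036.12
Excess over cushion: $1,850.02 − $1,036.12 = $813.90

$813.90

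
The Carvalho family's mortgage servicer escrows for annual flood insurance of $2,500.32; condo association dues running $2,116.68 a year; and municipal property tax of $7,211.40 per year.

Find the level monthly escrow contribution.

Flood insurance = $2,500.32 per year
Condo association dues = $2,116.68 per year
Municipal property tax = $7,211.40 per year
Yearly total = $2,500.32 + $2,116.68 + $7,211.40 = $11,828.40
Base monthly escrow = $11,828.40 / 12 = $985.70

$985.70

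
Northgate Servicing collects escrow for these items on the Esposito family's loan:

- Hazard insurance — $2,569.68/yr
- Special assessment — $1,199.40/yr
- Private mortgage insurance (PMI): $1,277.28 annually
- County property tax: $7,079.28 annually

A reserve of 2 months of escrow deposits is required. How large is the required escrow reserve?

Hazard insurance — $2,569.68
Special assessment — $1,199.40
Private mortgage insurance (PMI) — $1,277.28
County property tax — $7,079.28
Combined annual = $12,125.64
Per month = $12,125.64 / 12 = $1,010.47
Required cushion = 2 × $1,010.47 = $2,020.94

$2,020.94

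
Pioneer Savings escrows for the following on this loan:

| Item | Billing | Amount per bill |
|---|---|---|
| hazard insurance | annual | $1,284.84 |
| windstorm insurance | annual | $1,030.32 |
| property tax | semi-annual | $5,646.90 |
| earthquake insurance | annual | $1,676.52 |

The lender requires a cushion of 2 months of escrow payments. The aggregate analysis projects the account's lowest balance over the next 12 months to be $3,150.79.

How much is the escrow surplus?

Hazard insurance = $1,284.84 per year
Windstorm insurance = $1,030.32 per year
Property tax = $5,646.90 × 2 = $11,293.80 per year
Earthquake insurance = $1,676.52 per year
Yearly total = $15,285.48
Monthly escrow = $15,285.48 / 12 = $1,273.79
Cushion = 2 × $1,273.79 = $2,547.58
Surplus = $3,150.79 − $2,547.58 = $603.21

$603.21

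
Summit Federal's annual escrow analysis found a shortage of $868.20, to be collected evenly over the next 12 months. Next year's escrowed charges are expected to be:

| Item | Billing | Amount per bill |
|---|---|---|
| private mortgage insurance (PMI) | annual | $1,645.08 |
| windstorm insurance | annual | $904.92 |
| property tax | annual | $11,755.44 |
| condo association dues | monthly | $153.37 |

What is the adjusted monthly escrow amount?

$1,417.84

Private mortgage insurance (PMI): $1,645.08
Windstorm insurance: $904.92
Property tax: $11,755.44
Condo association dues: $153.37 × 12 = $1,840.44
Total annual escrow = $16,145.88
Monthly escrow = $16,145.88 ÷ 12 = $1,345.49
Shortage spread = $868.20 ÷ 12 = $72.35/mo
New monthly escrow = $1,345.49 + $72.35 = $1,417.84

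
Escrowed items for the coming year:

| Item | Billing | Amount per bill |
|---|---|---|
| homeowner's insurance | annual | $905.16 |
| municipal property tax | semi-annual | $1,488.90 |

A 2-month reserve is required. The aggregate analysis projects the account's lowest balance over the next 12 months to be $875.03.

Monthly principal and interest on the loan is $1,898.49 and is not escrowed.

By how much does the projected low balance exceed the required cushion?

Homeowner's insurance: $905.16 per year
Municipal property tax: $1,488.90 × 2 = $2,977.80 per year
Total per year = $905.16 + $2,977.80 = $3,882.96
Per month = $3,882.96 ÷ 12 = $323.58
Required reserve = 2 × $323.58 = $647.16
Surplus = $875.03 − $647.16 = $227.87

$227.87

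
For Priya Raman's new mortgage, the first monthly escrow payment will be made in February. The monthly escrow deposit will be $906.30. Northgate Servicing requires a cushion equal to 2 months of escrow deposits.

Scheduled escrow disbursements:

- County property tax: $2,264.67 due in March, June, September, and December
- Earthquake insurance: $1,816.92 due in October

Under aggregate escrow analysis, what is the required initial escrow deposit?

$2,718.90

Cushion = 2 × $906.30 = $1,812.60
Trial balance (start $0, +$906.30 each month, − disbursements):
  Feb: +$906.30 → $906.30
  Mar: +$906.30 − $2,264.67 → -$452.07
  Apr: +$906.30 → $454.23
  May: +$906.30 → $1,360.53
  Jun: +$906.30 − $2,264.67 → $2.16
  Jul: +$906.30 → $908.46
  Aug: +$906.30 → $1,814.76
  Sep: +$906.30 − $2,264.67 → $456.39
  Oct: +$906.30 − $1,816.92 → -$454.23
  Nov: +$906.30 → $452.07
  Dec: +$906.30 − $2,264.67 → -$906.30
  Jan: +$906.30 → $0.00
Lowest trial balance = -$906.30 (Dec)
Initial deposit = cushion − low point = $1,812.60 − (-$906.30) = $2,718.90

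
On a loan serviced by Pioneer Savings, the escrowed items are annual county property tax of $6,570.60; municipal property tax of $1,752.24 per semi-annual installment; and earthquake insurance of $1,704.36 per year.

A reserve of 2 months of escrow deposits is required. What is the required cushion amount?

$1,963.24

County property tax — $6,570.60
Municipal property tax — $1,752.24 × 2 = $3,504.48
Earthquake insurance — $1,704.36
Annual escrow total = $11,779.44
Monthly escrow = $11,779.44 / 12 = $981.62
Required cushion = 2 × $981.62 = $1,963.24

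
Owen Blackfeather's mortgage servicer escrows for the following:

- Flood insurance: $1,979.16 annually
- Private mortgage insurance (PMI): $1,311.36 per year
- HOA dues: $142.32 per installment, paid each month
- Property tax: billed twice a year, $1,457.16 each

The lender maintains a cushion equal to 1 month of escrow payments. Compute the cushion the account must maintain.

$659.39

Flood insurance — $1,979.16
Private mortgage insurance (PMI) — $1,311.36
HOA dues — $142.32 × 12 = $1,707.84
Property tax — $1,457.16 × 2 = $2,914.32
Yearly total = $1,979.16 + $1,311.36 + $1,707.84 + $2,914.32 = $7,912.68
Monthly escrow = $7,912.68 ÷ 12 = $659.39
Required cushion = 1 × $659.39 = $659.39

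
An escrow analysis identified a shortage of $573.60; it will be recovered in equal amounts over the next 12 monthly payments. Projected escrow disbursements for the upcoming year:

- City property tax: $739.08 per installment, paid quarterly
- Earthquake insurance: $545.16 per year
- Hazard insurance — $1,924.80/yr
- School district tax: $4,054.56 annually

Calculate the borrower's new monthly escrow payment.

City property tax = $739.08 × 4 = $2,956.32 annually
Earthquake insurance = $545.16 annually
Hazard insurance = $1,924.80 annually
School district tax = $4,054.56 annually
Yearly total = $2,956.32 + $545.16 + $1,924.80 + $4,054.56 = $9,480.84
Base monthly escrow = $9,480.84 ÷ 12 = $790.07
Monthly shortage recovery: $573.60 ÷ 12 = $47.80
Adjusted monthly = $790.07 + $47.80 = $837.87

$837.87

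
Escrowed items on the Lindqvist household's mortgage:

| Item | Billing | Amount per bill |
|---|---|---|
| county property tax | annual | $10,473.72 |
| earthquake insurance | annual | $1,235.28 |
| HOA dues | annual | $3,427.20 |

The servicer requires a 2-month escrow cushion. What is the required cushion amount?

$2,522.70

County property tax = $10,473.72 per year
Earthquake insurance = $1,235.28 per year
HOA dues = $3,427.20 per year
Total annual escrow = $10,473.72 + $1,235.28 + $3,427.20 = $15,136.20
Monthly = $15,136.20 ÷ 12 = $1,261.35
Cushion = 2 × $1,261.35 = $2,522.70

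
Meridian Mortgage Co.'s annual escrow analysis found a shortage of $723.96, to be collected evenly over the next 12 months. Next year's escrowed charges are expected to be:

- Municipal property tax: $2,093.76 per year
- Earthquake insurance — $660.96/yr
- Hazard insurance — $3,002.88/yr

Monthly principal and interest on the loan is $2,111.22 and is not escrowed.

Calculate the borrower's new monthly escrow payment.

Municipal property tax = $2,093.76
Earthquake insurance = $660.96
Hazard insurance = $3,002.88
Annual escrow total = $5,757.60
Base monthly escrow = $5,757.60 ÷ 12 = $479.80
Shortage per month = $723.96 ÷ 12 = $60.33
New monthly escrow = $479.80 + $60.33 = $540.13

$540.13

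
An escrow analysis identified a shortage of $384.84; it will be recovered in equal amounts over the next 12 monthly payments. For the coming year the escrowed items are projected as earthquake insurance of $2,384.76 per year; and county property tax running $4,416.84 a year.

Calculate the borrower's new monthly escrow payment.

$598.87

Earthquake insurance = $2,384.76 per year
County property tax = $4,416.84 per year
Total per year = $2,384.76 + $4,416.84 = $6,801.60
Per month = $6,801.60 / 12 = $566.80
Shortage spread = $384.84 ÷ 12 = $32.07/mo
Adjusted monthly = $566.80 + $32.07 = $598.87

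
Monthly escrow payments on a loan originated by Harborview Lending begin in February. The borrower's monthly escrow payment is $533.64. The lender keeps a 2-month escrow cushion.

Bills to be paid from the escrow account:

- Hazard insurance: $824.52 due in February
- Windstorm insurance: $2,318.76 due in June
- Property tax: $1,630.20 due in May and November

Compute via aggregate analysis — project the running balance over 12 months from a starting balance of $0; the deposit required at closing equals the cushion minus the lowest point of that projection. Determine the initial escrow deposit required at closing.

Cushion = 2 × $533.64 = $1,067.28
Trial balance (start $0, +$533.64 each month, − disbursements):
  Feb: +$533.64 − $824.52 → -$290.88
  Mar: +$533.64 → $242.76
  Apr: +$533.64 → $776.40
  May: +$533.64 − $1,630.20 → -$320.16
  Jun: +$533.64 − $2,318.76 → -$2,105.28
  Jul: +$533.64 → -$1,571.64
  Aug: +$533.64 → -$1,038.00
  Sep: +$533.64 → -$504.36
  Oct: +$533.64 → $29.28
  Nov: +$533.64 − $1,630.20 → -$1,067.28
  Dec: +$533.64 → -$533.64
  Jan: +$533.64 → $0.00
Lowest trial balance = -$2,105.28 (Jun)
Initial deposit = cushion − low point = $1,067.28 − (-$2,105.28) = $3,172.56

$3,172.56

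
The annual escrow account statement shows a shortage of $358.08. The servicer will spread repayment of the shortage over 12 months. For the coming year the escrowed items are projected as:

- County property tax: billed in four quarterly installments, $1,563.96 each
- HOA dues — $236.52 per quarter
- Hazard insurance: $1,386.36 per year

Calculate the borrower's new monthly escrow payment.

County property tax = $1,563.96 × 4 = $6,255.84 per year
HOA dues = $236.52 × 4 = $946.08 per year
Hazard insurance = $1,386.36 per year
Total annual escrow = $8,588.28
Monthly escrow = $8,588.28 / 12 = $715.69
Shortage per month = $358.08 / 12 = $29.84
Adjusted monthly = $715.69 + $29.84 = $745.53

$745.53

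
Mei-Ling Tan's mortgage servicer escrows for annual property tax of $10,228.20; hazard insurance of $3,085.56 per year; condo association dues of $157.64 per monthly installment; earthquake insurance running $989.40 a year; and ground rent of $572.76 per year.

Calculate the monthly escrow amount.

Property tax = $10,228.20 per year
Hazard insurance = $3,085.56 per year
Condo association dues = $157.64 × 12 = $1,891.68 per year
Earthquake insurance = $989.40 per year
Ground rent = $572.76 per year
Annual escrow total = $16,767.60
Per month = $16,767.60 / 12 = $1,397.30

$1,397.30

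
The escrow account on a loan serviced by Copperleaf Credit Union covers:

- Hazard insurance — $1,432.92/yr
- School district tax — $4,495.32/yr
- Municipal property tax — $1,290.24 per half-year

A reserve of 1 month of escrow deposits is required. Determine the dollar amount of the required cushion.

$709.06

Hazard insurance: $1,432.92/yr
School district tax: $4,495.32/yr
Municipal property tax: $1,290.24 × 2 = $2,580.48/yr
Annual escrow total = $8,508.72
Per month = $8,508.72 ÷ 12 = $709.06
Reserve = 1 × $709.06 = $709.06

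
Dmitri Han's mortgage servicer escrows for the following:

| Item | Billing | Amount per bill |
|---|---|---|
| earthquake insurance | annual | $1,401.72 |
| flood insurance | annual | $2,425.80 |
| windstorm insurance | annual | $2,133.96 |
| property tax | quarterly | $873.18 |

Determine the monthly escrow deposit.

Earthquake insurance: $1,401.72
Flood insurance: $2,425.80
Windstorm insurance: $2,133.96
Property tax: $873.18 × 4 = $3,492.72
Total annual escrow = $9,454.20
Per month = $9,454.20 ÷ 12 = $787.85

$787.85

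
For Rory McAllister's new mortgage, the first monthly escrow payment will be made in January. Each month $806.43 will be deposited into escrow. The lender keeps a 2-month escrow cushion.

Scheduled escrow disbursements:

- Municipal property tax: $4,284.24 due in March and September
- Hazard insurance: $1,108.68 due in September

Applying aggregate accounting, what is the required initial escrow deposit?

Cushion = 2 × $806.43 = $1,612.86
Trial balance (start $0, +$806.43 each month, − disbursements):
  Jan: +$806.43 → $806.43
  Feb: +$806.43 → $1,612.86
  Mar: +$806.43 − $4,284.24 → -$1,864.95
  Apr: +$806.43 → -$1,058.52
  May: +$806.43 → -$252.09
  Jun: +$806.43 → $554.34
  Jul: +$806.43 → $1,360.77
  Aug: +$806.43 → $2,167.20
  Sep: +$806.43 − $5,392.92 → -$2,419.29
  Oct: +$806.43 → -$1,612.86
  Nov: +$806.43 → -$806.43
  Dec: +$806.43 → $0.00
Lowest trial balance = -$2,419.29 (Sep)
Initial deposit = cushion − low point = $1,612.86 − (-$2,419.29) = $4,032.15

$4,032.15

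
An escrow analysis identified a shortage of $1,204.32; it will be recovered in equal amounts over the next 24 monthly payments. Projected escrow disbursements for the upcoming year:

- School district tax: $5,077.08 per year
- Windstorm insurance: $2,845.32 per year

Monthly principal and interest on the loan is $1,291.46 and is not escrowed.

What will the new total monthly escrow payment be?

School district tax: $5,077.08 annually
Windstorm insurance: $2,845.32 annually
Yearly total = $5,077.08 + $2,845.32 = $7,922.40
Per month = $7,922.40 ÷ 12 = $660.20
Shortage per month = $1,204.32 / 24 = $50.18
Adjusted monthly = $660.20 + $50.18 = $710.38

$710.38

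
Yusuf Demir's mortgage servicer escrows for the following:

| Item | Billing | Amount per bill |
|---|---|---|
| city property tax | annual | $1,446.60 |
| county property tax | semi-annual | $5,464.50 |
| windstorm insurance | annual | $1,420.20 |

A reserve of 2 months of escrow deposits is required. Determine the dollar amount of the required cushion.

City property tax — $1,446.60 per year
County property tax — $5,464.50 × 2 = $10,929.00 per year
Windstorm insurance — $1,420.20 per year
Combined annual = $13,795.80
Per month = $13,795.80 ÷ 12 = $1,149.65
Reserve = 2 × $1,149.65 = $2,299.30

$2,299.30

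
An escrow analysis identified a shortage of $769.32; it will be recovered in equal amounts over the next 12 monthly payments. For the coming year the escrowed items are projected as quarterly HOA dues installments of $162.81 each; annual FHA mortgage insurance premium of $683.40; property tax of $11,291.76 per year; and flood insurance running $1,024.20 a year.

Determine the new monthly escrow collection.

HOA dues: $162.81 × 4 = $651.24 annually
FHA mortgage insurance premium: $683.40 annually
Property tax: $11,291.76 annually
Flood insurance: $1,024.20 annually
Yearly total = $651.24 + $683.40 + $11,291.76 + $1,024.20 = $13,650.60
Monthly escrow = $13,650.60 ÷ 12 = $1,137.55
Monthly shortage recovery: $769.32 ÷ 12 = $64.11
Adjusted monthly = $1,137.55 + $64.11 = $1,201.66

$1,201.66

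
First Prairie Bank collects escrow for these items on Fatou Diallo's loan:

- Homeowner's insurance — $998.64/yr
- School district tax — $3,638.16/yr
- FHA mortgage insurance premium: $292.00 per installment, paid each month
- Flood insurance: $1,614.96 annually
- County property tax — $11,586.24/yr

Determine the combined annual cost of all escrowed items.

Homeowner's insurance = $998.64
School district tax = $3,638.16
FHA mortgage insurance premium = $292.00 × 12 = $3,504.00
Flood insurance = $1,614.96
County property tax = $11,586.24
Combined annual = $998.64 + $3,638.16 + $3,504.00 + $1,614.96 + $11,586.24 = $21,342.00

$21,342.00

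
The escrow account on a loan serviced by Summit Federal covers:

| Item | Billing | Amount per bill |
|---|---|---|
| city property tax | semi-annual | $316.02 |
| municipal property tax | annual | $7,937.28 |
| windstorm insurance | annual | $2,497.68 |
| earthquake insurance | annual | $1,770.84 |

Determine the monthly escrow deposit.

City property tax = $316.02 × 2 = $632.04
Municipal property tax = $7,937.28
Windstorm insurance = $2,497.68
Earthquake insurance = $1,770.84
Total per year = $12,837.84
Monthly escrow = $12,837.84 ÷ 12 = $1,069.82

$1,069.82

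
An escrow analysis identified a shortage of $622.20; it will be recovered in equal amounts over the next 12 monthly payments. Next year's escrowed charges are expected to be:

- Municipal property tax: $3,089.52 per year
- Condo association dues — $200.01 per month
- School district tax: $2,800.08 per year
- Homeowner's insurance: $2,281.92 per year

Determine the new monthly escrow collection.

$932.82

Municipal property tax = $3,089.52/yr
Condo association dues = $200.01 × 12 = $2,400.12/yr
School district tax = $2,800.08/yr
Homeowner's insurance = $2,281.92/yr
Yearly total = $10,571.64
Monthly escrow = $10,571.64 ÷ 12 = $880.97
Shortage per month = $622.20 ÷ 12 = $51.85
Adjusted monthly = $880.97 + $51.85 = $932.82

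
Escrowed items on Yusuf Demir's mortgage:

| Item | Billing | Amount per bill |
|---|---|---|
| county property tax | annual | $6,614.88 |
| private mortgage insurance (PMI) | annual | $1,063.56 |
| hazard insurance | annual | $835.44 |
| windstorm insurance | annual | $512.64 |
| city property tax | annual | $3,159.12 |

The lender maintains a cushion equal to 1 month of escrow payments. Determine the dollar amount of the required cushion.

County property tax = $6,614.88 per year
Private mortgage insurance (PMI) = $1,063.56 per year
Hazard insurance = $835.44 per year
Windstorm insurance = $512.64 per year
City property tax = $3,159.12 per year
Combined annual = $6,614.88 + $1,063.56 + $835.44 + $512.64 + $3,159.12 = $12,185.64
Monthly = $12,185.64 / 12 = $1,015.47
Required cushion = 1 × $1,015.47 = $1,015.47

$1,015.47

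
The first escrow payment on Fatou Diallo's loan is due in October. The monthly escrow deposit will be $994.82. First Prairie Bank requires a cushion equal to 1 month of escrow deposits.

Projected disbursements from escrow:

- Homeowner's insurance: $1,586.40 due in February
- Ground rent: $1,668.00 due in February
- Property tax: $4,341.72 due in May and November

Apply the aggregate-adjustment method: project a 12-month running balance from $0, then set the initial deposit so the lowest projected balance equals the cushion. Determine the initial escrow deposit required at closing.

$4,974.10

Cushion = 1 × $994.82 = $994.82
Trial balance (start $0, +$994.82 each month, − disbursements):
  Oct: +$994.82 → $994.82
  Nov: +$994.82 − $4,341.72 → -$2,352.08
  Dec: +$994.82 → -$1,357.26
  Jan: +$994.82 → -$362.44
  Feb: +$994.82 − $3,254.40 → -$2,622.02
  Mar: +$994.82 → -$1,627.20
  Apr: +$994.82 → -$632.38
  May: +$994.82 − $4,341.72 → -$3,979.28
  Jun: +$994.82 → -$2,984.46
  Jul: +$994.82 → -$1,989.64
  Aug: +$994.82 → -$994.82
  Sep: +$994.82 → $0.00
Lowest trial balance = -$3,979.28 (May)
Initial deposit = cushion − low point = $994.82 − (-$3,979.28) = $4,974.10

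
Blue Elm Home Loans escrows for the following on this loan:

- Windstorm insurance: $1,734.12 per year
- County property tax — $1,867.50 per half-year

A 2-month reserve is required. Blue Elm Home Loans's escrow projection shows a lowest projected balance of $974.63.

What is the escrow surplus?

Windstorm insurance = $1,734.12 per year
County property tax = $1,867.50 × 2 = $3,735.00 per year
Combined annual = $1,734.12 + $3,735.00 = $5,469.12
Monthly = $5,469.12 / 12 = $455.76
Required reserve = 2 × $455.76 = $911.52
Surplus = $974.63 − $911.52 = $63.11

$63.11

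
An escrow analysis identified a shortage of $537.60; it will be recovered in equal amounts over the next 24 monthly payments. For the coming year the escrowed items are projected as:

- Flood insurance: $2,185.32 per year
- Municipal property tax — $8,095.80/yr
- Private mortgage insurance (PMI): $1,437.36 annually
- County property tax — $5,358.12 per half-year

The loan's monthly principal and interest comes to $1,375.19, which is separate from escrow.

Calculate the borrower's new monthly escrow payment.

Flood insurance — $2,185.32 per year
Municipal property tax — $8,095.80 per year
Private mortgage insurance (PMI) — $1,437.36 per year
County property tax — $5,358.12 × 2 = $10,716.24 per year
Yearly total = $2,185.32 + $8,095.80 + $1,437.36 + $10,716.24 = $22,434.72
Monthly = $22,434.72 / 12 = $1,869.56
Shortage per month = $537.60 / 24 = $22.40
New monthly escrow = $1,869.56 + $22.40 = $1,891.96

$1,891.96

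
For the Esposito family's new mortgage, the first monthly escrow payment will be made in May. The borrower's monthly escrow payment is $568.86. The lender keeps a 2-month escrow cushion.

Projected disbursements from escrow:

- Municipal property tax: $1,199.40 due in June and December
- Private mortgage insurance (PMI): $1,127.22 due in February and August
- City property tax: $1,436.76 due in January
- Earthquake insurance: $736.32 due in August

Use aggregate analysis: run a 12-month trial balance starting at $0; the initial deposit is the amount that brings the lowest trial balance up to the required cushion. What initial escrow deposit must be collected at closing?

Cushion = 2 × $568.86 = $1,137.72
Trial balance (start $0, +$568.86 each month, − disbursements):
  May: +$568.86 → $568.86
  Jun: +$568.86 − $1,199.40 → -$61.68
  Jul: +$568.86 → $507.18
  Aug: +$568.86 − $1,863.54 → -$787.50
  Sep: +$568.86 → -$218.64
  Oct: +$568.86 → $350.22
  Nov: +$568.86 → $919.08
  Dec: +$568.86 − $1,199.40 → $288.54
  Jan: +$568.86 − $1,436.76 → -$579.36
  Feb: +$568.86 − $1,127.22 → -$1,137.72
  Mar: +$568.86 → -$568.86
  Apr: +$568.86 → $0.00
Lowest trial balance = -$1,137.72 (Feb)
Initial deposit = cushion − low point = $1,137.72 − (-$1,137.72) = $2,275.44

$2,275.44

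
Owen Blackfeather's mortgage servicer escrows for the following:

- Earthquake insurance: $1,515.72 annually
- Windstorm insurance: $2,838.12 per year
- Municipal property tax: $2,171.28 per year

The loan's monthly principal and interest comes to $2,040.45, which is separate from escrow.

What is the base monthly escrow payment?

Earthquake insurance — $1,515.72 annually
Windstorm insurance — $2,838.12 annually
Municipal property tax — $2,171.28 annually
Total per year = $1,515.72 + $2,838.12 + $2,171.28 = $6,525.12
Base monthly escrow = $6,525.12 / 12 = $543.76

$543.76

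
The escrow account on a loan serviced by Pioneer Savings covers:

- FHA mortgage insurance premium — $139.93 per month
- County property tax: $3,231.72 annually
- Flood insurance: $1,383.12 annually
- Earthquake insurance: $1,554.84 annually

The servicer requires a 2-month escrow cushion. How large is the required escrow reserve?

FHA mortgage insurance premium: $139.93 × 12 = $1,679.16 per year
County property tax: $3,231.72 per year
Flood insurance: $1,383.12 per year
Earthquake insurance: $1,554.84 per year
Combined annual = $7,848.84
Monthly escrow = $7,848.84 ÷ 12 = $654.07
Cushion = 2 × $654.07 = $1,308.14

$1,308.14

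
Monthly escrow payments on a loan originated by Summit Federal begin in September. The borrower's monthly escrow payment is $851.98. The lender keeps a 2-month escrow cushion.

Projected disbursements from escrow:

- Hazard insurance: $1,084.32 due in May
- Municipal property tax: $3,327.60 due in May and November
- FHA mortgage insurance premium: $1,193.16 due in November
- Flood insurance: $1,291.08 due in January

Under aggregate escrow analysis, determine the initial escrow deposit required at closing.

Cushion = 2 × $851.98 = $1,703.96
Trial balance (start $0, +$851.98 each month, − disbursements):
  Sep: +$851.98 → $851.98
  Oct: +$851.98 → $1,703.96
  Nov: +$851.98 − $4,520.76 → -$1,964.82
  Dec: +$851.98 → -$1,112.84
  Jan: +$851.98 − $1,291.08 → -$1,551.94
  Feb: +$851.98 → -$699.96
  Mar: +$851.98 → $152.02
  Apr: +$851.98 → $1,004.00
  May: +$851.98 − $4,411.92 → -$2,555.94
  Jun: +$851.98 → -$1,703.96
  Jul: +$851.98 → -$851.98
  Aug: +$851.98 → $0.00
Lowest trial balance = -$2,555.94 (May)
Initial deposit = cushion − low point = $1,703.96 − (-$2,555.94) = $4,259.90

$4,259.90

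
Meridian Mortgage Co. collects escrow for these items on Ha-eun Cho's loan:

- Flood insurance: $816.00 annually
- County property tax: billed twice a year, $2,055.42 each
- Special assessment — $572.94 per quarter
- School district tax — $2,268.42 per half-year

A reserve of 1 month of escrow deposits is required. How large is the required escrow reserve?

$979.62

Flood insurance — $816.00 annually
County property tax — $2,055.42 × 2 = $4,110.84 annually
Special assessment — $572.94 × 4 = $2,291.76 annually
School district tax — $2,268.42 × 2 = $4,536.84 annually
Annual escrow total = $816.00 + $4,110.84 + $2,291.76 + $4,536.84 = $11,755.44
Base monthly escrow = $11,755.44 ÷ 12 = $979.62
Required cushion = 1 × $979.62 = $979.62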